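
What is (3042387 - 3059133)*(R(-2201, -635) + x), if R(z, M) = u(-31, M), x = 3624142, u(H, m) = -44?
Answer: -60689145108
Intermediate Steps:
R(z, M) = -44
(3042387 - 3059133)*(R(-2201, -635) + x) = (3042387 - 3059133)*(-44 + 3624142) = -16746*3624098 = -60689145108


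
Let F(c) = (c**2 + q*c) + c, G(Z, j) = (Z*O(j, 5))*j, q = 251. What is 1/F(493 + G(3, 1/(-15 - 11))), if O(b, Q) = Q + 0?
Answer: 676/247802065 ≈ 2.7280e-6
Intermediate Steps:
O(b, Q) = Q
G(Z, j) = 5*Z*j (G(Z, j) = (Z*5)*j = (5*Z)*j = 5*Z*j)
F(c) = c**2 + 252*c (F(c) = (c**2 + 251*c) + c = c**2 + 252*c)
1/F(493 + G(3, 1/(-15 - 11))) = 1/((493 + 5*3/(-15 - 11))*(252 + (493 + 5*3/(-15 - 11)))) = 1/((493 + 5*3/(-26))*(252 + (493 + 5*3/(-26)))) = 1/((493 + 5*3*(-1/26))*(252 + (493 + 5*3*(-1/26)))) = 1/((493 - 15/26)*(252 + (493 - 15/26))) = 1/(12803*(252 + 12803/26)/26) = 1/((12803/26)*(19355/26)) = 1/(247802065/676) = 676/247802065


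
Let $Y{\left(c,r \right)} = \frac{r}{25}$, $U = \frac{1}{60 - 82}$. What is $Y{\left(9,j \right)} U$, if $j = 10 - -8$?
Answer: $- \frac{9}{275} \approx -0.032727$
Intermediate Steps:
$j = 18$ ($j = 10 + 8 = 18$)
$U = - \frac{1}{22}$ ($U = \frac{1}{-22} = - \frac{1}{22} \approx -0.045455$)
$Y{\left(c,r \right)} = \frac{r}{25}$ ($Y{\left(c,r \right)} = r \frac{1}{25} = \frac{r}{25}$)
$Y{\left(9,j \right)} U = \frac{1}{25} \cdot 18 \left(- \frac{1}{22}\right) = \frac{18}{25} \left(- \frac{1}{22}\right) = - \frac{9}{275}$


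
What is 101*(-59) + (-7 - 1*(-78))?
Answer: -5888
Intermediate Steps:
101*(-59) + (-7 - 1*(-78)) = -5959 + (-7 + 78) = -5959 + 71 = -5888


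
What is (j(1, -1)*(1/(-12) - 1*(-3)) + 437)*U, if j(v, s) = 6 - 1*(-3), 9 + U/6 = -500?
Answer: -2829531/2 ≈ -1.4148e+6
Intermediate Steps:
U = -3054 (U = -54 + 6*(-500) = -54 - 3000 = -3054)
j(v, s) = 9 (j(v, s) = 6 + 3 = 9)
(j(1, -1)*(1/(-12) - 1*(-3)) + 437)*U = (9*(1/(-12) - 1*(-3)) + 437)*(-3054) = (9*(1*(-1/12) + 3) + 437)*(-3054) = (9*(-1/12 + 3) + 437)*(-3054) = (9*(35/12) + 437)*(-3054) = (105/4 + 437)*(-3054) = (1853/4)*(-3054) = -2829531/2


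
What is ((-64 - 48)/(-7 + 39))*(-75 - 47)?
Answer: 427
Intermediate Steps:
((-64 - 48)/(-7 + 39))*(-75 - 47) = -112/32*(-122) = -112*1/32*(-122) = -7/2*(-122) = 427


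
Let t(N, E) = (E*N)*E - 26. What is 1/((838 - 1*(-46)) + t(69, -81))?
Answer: 1/453567 ≈ 2.2047e-6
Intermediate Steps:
t(N, E) = -26 + N*E² (t(N, E) = N*E² - 26 = -26 + N*E²)
1/((838 - 1*(-46)) + t(69, -81)) = 1/((838 - 1*(-46)) + (-26 + 69*(-81)²)) = 1/((838 + 46) + (-26 + 69*6561)) = 1/(884 + (-26 + 452709)) = 1/(884 + 452683) = 1/453567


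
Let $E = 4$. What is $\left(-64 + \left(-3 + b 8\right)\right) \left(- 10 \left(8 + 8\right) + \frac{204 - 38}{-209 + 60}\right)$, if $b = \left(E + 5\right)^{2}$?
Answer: $- \frac{13947486}{149} \approx -93607.0$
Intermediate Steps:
$b = 81$ ($b = \left(4 + 5\right)^{2} = 9^{2} = 81$)
$\left(-64 + \left(-3 + b 8\right)\right) \left(- 10 \left(8 + 8\right) + \frac{204 - 38}{-209 + 60}\right) = \left(-64 + \left(-3 + 81 \cdot 8\right)\right) \left(- 10 \left(8 + 8\right) + \frac{204 - 38}{-209 + 60}\right) = \left(-64 + \left(-3 + 648\right)\right) \left(\left(-10\right) 16 + \frac{166}{-149}\right) = \left(-64 + 645\right) \left(-160 + 166 \left(- \frac{1}{149}\right)\right) = 581 \left(-160 - \frac{166}{149}\right) = 581 \left(- \frac{24006}{149}\right) = - \frac{13947486}{149}$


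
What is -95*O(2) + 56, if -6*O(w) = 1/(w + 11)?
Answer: 4463/78 ≈ 57.218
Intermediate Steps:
O(w) = -1/(6*(11 + w)) (O(w) = -1/(6*(w + 11)) = -1/(6*(11 + w)))
-95*O(2) + 56 = -(-95)/(66 + 6*2) + 56 = -(-95)/(66 + 12) + 56 = -(-95)/78 + 56 = -95*(-1/78) + 56 = 95/78 + 56 = 4463/78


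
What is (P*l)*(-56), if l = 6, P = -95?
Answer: 31920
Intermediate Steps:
(P*l)*(-56) = -95*6*(-56) = -570*(-56) = 31920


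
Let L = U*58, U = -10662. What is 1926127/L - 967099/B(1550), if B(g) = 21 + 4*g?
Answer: -610032589271/3847041516 ≈ -158.57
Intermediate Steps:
L = -618396 (L = -10662*58 = -618396)
1926127/L - 967099/B(1550) = 1926127/(-618396) - 967099/(21 + 4*1550) = 1926127*(-1/618396) - 967099/(21 + 6200) = -1926127/618396 - 967099/6221 = -610032589271/3847041516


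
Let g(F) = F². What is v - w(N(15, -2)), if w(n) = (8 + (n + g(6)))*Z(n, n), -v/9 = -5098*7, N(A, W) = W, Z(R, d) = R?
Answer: 321258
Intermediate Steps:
v = 321174 (v = -(-45882)*7 = -9*(-35686) = 321174)
w(n) = n*(44 + n) (w(n) = (8 + (n + 6²))*n = (8 + (n + 36))*n = (8 + (36 + n))*n = (44 + n)*n = n*(44 + n))
v - w(N(15, -2)) = 321174 - (-2)*(44 - 2) = 321174 - (-2)*42 = 321174 - 1*(-84) = 321174 + 84 = 321258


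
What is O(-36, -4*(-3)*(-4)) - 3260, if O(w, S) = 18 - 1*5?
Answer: -3247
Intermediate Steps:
O(w, S) = 13 (O(w, S) = 18 - 5 = 13)
O(-36, -4*(-3)*(-4)) - 3260 = 13 - 3260 = -3247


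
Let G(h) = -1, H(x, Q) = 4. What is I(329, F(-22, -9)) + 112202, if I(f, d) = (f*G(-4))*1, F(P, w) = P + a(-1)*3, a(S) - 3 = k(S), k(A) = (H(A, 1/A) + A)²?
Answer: 111873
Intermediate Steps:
k(A) = (4 + A)²
a(S) = 3 + (4 + S)²
F(P, w) = 36 + P (F(P, w) = P + (3 + (4 - 1)²)*3 = P + (3 + 3²)*3 = P + (3 + 9)*3 = P + 12*3 = P + 36 = 36 + P)
I(f, d) = -f (I(f, d) = (f*(-1))*1 = -f*1 = -f)
I(329, F(-22, -9)) + 112202 = -1*329 + 112202 = -329 + 112202 = 111873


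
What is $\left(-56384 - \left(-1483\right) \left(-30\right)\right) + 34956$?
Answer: $-65918$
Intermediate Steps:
$\left(-56384 - \left(-1483\right) \left(-30\right)\right) + 34956 = \left(-56384 - 44490\right) + 34956 = -100874 + 34956 = -65918$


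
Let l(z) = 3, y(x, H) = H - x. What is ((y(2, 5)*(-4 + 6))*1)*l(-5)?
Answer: 18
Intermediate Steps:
((y(2, 5)*(-4 + 6))*1)*l(-5) = (((5 - 1*2)*(-4 + 6))*1)*3 = (((5 - 2)*2)*1)*3 = ((3*2)*1)*3 = (6*1)*3 = 6*3 = 18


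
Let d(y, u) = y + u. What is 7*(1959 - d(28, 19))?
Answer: 13384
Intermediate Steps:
d(y, u) = u + y
7*(1959 - d(28, 19)) = 7*(1959 - (19 + 28)) = 7*(1959 - 1*47) = 7*(1959 - 47) = 7*1912 = 13384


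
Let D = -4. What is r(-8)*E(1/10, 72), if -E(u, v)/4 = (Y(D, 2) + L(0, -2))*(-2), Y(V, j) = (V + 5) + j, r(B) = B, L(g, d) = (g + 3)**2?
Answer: -768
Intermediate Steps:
L(g, d) = (3 + g)**2
Y(V, j) = 5 + V + j (Y(V, j) = (5 + V) + j = 5 + V + j)
E(u, v) = 96 (E(u, v) = -4*((5 - 4 + 2) + (3 + 0)**2)*(-2) = -4*(3 + 3**2)*(-2) = -4*(3 + 9)*(-2) = -48*(-2) = -4*(-24) = 96)
r(-8)*E(1/10, 72) = -8*96 = -768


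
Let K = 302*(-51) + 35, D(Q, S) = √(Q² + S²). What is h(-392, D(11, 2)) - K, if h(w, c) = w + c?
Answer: 14975 + 5*√5 ≈ 14986.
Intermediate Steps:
h(w, c) = c + w
K = -15367 (K = -15402 + 35 = -15367)
h(-392, D(11, 2)) - K = (√(11² + 2²) - 392) - 1*(-15367) = (√(121 + 4) - 392) + 15367 = (√125 - 392) + 15367 = (5*√5 - 392) + 15367 = (-392 + 5*√5) + 15367 = 14975 + 5*√5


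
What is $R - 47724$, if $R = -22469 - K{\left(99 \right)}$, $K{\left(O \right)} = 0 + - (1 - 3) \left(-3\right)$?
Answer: $-70187$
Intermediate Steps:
$K{\left(O \right)} = -6$ ($K{\left(O \right)} = 0 + \left(-1\right) \left(-2\right) \left(-3\right) = 0 + 2 \left(-3\right) = 0 - 6 = -6$)
$R = -22463$ ($R = -22469 - -6 = -22469 + 6 = -22463$)
$R - 47724 = -22463 - 47724 = -70187$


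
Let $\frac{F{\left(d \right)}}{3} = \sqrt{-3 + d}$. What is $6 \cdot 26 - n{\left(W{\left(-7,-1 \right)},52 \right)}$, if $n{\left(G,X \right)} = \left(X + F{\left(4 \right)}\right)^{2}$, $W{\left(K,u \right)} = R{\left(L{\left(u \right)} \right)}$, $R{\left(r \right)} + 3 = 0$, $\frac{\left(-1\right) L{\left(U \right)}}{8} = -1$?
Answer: $-2869$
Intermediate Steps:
$L{\left(U \right)} = 8$ ($L{\left(U \right)} = \left(-8\right) \left(-1\right) = 8$)
$R{\left(r \right)} = -3$ ($R{\left(r \right)} = -3 + 0 = -3$)
$F{\left(d \right)} = 3 \sqrt{-3 + d}$
$W{\left(K,u \right)} = -3$
$n{\left(G,X \right)} = \left(3 + X\right)^{2}$ ($n{\left(G,X \right)} = \left(X + 3 \sqrt{-3 + 4}\right)^{2} = \left(X + 3 \sqrt{1}\right)^{2} = \left(X + 3 \cdot 1\right)^{2} = \left(X + 3\right)^{2} = \left(3 + X\right)^{2}$)
$6 \cdot 26 - n{\left(W{\left(-7,-1 \right)},52 \right)} = 6 \cdot 26 - \left(3 + 52\right)^{2} = 156 - 55^{2} = 156 - 3025 = -2869$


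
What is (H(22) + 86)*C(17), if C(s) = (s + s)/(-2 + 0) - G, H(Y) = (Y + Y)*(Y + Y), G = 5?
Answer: -44484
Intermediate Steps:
H(Y) = 4*Y**2 (H(Y) = (2*Y)*(2*Y) = 4*Y**2)
C(s) = -5 - s (C(s) = (s + s)/(-2 + 0) - 1*5 = (2*s)/(-2) - 5 = (2*s)*(-1/2) - 5 = -s - 5 = -5 - s)
(H(22) + 86)*C(17) = (4*22**2 + 86)*(-5 - 1*17) = (4*484 + 86)*(-5 - 17) = (1936 + 86)*(-22) = 2022*(-22) = -44484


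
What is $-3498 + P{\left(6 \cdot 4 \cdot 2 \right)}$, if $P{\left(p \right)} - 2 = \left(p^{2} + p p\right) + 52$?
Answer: $1164$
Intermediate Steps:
$P{\left(p \right)} = 54 + 2 p^{2}$ ($P{\left(p \right)} = 2 + \left(\left(p^{2} + p p\right) + 52\right) = 2 + \left(\left(p^{2} + p^{2}\right) + 52\right) = 2 + \left(2 p^{2} + 52\right) = 2 + \left(52 + 2 p^{2}\right) = 54 + 2 p^{2}$)
$-3498 + P{\left(6 \cdot 4 \cdot 2 \right)} = -3498 + \left(54 + 2 \left(6 \cdot 4 \cdot 2\right)^{2}\right) = -3498 + \left(54 + 2 \left(24 \cdot 2\right)^{2}\right) = -3498 + \left(54 + 2 \cdot 48^{2}\right) = -3498 + \left(54 + 2 \cdot 2304\right) = -3498 + \left(54 + 4608\right) = -3498 + 4662 = 1164$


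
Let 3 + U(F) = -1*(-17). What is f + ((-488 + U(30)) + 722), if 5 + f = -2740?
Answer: -2497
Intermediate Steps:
f = -2745 (f = -5 - 2740 = -2745)
U(F) = 14 (U(F) = -3 - 1*(-17) = -3 + 17 = 14)
f + ((-488 + U(30)) + 722) = -2745 + ((-488 + 14) + 722) = -2745 + (-474 + 722) = -2745 + 248 = -2497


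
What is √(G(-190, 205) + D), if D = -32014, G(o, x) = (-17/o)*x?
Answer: I*√46201730/38 ≈ 178.87*I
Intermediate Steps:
G(o, x) = -17*x/o
√(G(-190, 205) + D) = √(-17*205/(-190) - 32014) = √(-17*205*(-1/190) - 32014) = √(697/38 - 32014) = √(-1215835/38) = I*√46201730/38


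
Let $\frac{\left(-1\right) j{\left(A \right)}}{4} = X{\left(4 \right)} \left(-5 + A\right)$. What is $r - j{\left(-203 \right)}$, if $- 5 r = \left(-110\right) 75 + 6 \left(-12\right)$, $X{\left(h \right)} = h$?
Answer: $- \frac{8318}{5} \approx -1663.6$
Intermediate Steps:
$j{\left(A \right)} = 80 - 16 A$ ($j{\left(A \right)} = - 4 \cdot 4 \left(-5 + A\right) = - 4 \left(-20 + 4 A\right) = 80 - 16 A$)
$r = \frac{8322}{5}$ ($r = - \frac{\left(-110\right) 75 + 6 \left(-12\right)}{5} = - \frac{-8250 - 72}{5} = \left(- \frac{1}{5}\right) \left(-8322\right) = \frac{8322}{5} \approx 1664.4$)
$r - j{\left(-203 \right)} = \frac{8322}{5} - \left(80 - -3248\right) = \frac{8322}{5} - \left(80 + 3248\right) = \frac{8322}{5} - 3328 = - \frac{8318}{5}$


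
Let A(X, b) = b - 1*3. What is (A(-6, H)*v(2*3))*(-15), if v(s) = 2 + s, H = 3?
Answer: 0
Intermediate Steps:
A(X, b) = -3 + b (A(X, b) = b - 3 = -3 + b)
(A(-6, H)*v(2*3))*(-15) = ((-3 + 3)*(2 + 2*3))*(-15) = (0*(2 + 6))*(-15) = (0*8)*(-15) = 0*(-15) = 0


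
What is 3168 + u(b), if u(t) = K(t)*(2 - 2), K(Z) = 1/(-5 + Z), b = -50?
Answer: 3168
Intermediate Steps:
u(t) = 0 (u(t) = (2 - 2)/(-5 + t) = 0/(-5 + t) = 0)
3168 + u(b) = 3168 + 0 = 3168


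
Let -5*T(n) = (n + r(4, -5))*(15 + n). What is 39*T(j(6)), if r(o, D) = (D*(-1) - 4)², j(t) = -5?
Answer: 312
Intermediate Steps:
r(o, D) = (-4 - D)² (r(o, D) = (-D - 4)² = (-4 - D)²)
T(n) = -(1 + n)*(15 + n)/5 (T(n) = -(n + (4 - 5)²)*(15 + n)/5 = -(n + (-1)²)*(15 + n)/5 = -(n + 1)*(15 + n)/5 = -(1 + n)*(15 + n)/5)
39*T(j(6)) = 39*(-3 - 16/5*(-5) - ⅕*(-5)²) = 39*(-3 + 16 - ⅕*25) = 39*(-3 + 16 - 5) = 39*8 = 312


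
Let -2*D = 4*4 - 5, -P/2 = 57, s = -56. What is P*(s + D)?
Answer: 7011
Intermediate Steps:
P = -114 (P = -2*57 = -114)
D = -11/2 (D = -(4*4 - 5)/2 = -(16 - 5)/2 = -½*11 = -11/2 ≈ -5.5000)
P*(s + D) = -114*(-56 - 11/2) = -114*(-123/2) = 7011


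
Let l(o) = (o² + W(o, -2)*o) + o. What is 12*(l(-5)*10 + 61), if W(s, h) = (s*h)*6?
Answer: -32868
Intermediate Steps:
W(s, h) = 6*h*s (W(s, h) = (h*s)*6 = 6*h*s)
l(o) = o - 11*o² (l(o) = (o² + (6*(-2)*o)*o) + o = (o² + (-12*o)*o) + o = (o² - 12*o²) + o = -11*o² + o = o - 11*o²)
12*(l(-5)*10 + 61) = 12*(-5*(1 - 11*(-5))*10 + 61) = 12*(-5*(1 + 55)*10 + 61) = 12*(-5*56*10 + 61) = 12*(-280*10 + 61) = 12*(-2800 + 61) = 12*(-2739) = -32868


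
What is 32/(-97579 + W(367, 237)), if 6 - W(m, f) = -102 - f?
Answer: -16/48617 ≈ -0.00032910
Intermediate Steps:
W(m, f) = 108 + f (W(m, f) = 6 - (-102 - f) = 6 + (102 + f) = 108 + f)
32/(-97579 + W(367, 237)) = 32/(-97579 + (108 + 237)) = 32/(-97579 + 345) = 32/(-97234) = -1/97234*32 = -16/48617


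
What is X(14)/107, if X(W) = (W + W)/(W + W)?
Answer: 1/107 ≈ 0.0093458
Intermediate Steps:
X(W) = 1 (X(W) = (2*W)/((2*W)) = (2*W)*(1/(2*W)) = 1)
X(14)/107 = 1/107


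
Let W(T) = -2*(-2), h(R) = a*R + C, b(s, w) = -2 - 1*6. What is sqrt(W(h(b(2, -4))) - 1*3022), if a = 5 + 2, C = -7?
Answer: I*sqrt(3018) ≈ 54.936*I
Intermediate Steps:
b(s, w) = -8 (b(s, w) = -2 - 6 = -8)
a = 7
h(R) = -7 + 7*R (h(R) = 7*R - 7 = -7 + 7*R)
W(T) = 4
sqrt(W(h(b(2, -4))) - 1*3022) = sqrt(4 - 1*3022) = sqrt(4 - 3022) = sqrt(-3018) = I*sqrt(3018)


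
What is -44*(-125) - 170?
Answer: 5330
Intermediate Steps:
-44*(-125) - 170 = 5500 - 170 = 5330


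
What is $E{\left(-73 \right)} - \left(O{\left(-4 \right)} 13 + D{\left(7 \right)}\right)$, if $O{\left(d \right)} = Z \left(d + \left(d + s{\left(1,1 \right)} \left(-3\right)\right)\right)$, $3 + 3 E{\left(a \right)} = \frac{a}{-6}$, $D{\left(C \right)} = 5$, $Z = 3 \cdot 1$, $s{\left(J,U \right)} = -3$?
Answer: $- \frac{737}{18} \approx -40.944$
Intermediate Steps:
$Z = 3$
$E{\left(a \right)} = -1 - \frac{a}{18}$ ($E{\left(a \right)} = -1 + \frac{a \frac{1}{-6}}{3} = -1 + \frac{a \left(- \frac{1}{6}\right)}{3} = -1 + \frac{\left(- \frac{1}{6}\right) a}{3} = -1 - \frac{a}{18}$)
$O{\left(d \right)} = 27 + 6 d$ ($O{\left(d \right)} = 3 \left(d + \left(d - -9\right)\right) = 3 \left(d + \left(d + 9\right)\right) = 3 \left(d + \left(9 + d\right)\right) = 3 \left(9 + 2 d\right) = 27 + 6 d$)
$E{\left(-73 \right)} - \left(O{\left(-4 \right)} 13 + D{\left(7 \right)}\right) = \left(-1 - - \frac{73}{18}\right) - \left(\left(27 + 6 \left(-4\right)\right) 13 + 5\right) = \left(-1 + \frac{73}{18}\right) - \left(\left(27 - 24\right) 13 + 5\right) = \frac{55}{18} - \left(3 \cdot 13 + 5\right) = \frac{55}{18} - \left(39 + 5\right) = \frac{55}{18} - 44 = - \frac{737}{18}$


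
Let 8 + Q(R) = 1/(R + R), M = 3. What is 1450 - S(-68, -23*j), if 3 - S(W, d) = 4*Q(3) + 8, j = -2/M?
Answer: 4271/3 ≈ 1423.7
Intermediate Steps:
Q(R) = -8 + 1/(2*R) (Q(R) = -8 + 1/(R + R) = -8 + 1/(2*R))
j = -2/3 ≈ -0.66667
S(W, d) = 79/3 (S(W, d) = 3 - (4*(-8 + (1/2)/3) + 8) = 3 - (4*(-8 + (1/2)*(1/3)) + 8) = 3 - (4*(-8 + 1/6) + 8) = 3 - (4*(-47/6) + 8) = 3 - (-94/3 + 8) = 3 - 1*(-70/3) = 3 + 70/3 = 79/3)
1450 - S(-68, -23*j) = 1450 - 1*79/3 = 1450 - 79/3 = 4271/3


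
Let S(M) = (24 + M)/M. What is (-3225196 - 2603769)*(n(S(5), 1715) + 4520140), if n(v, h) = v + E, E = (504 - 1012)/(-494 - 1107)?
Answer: -42182785393732517/1601 ≈ -2.6348e+13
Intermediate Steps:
E = 508/1601 (E = -508/(-1601) = -508*(-1/1601) = 508/1601 ≈ 0.31730)
S(M) = (24 + M)/M
n(v, h) = 508/1601 + v (n(v, h) = v + 508/1601 = 508/1601 + v)
(-3225196 - 2603769)*(n(S(5), 1715) + 4520140) = (-3225196 - 2603769)*((508/1601 + (24 + 5)/5) + 4520140) = -5828965*((508/1601 + (⅕)*29) + 4520140) = -5828965*((508/1601 + 29/5) + 4520140) = -5828965*(48969/8005 + 4520140) = -5828965*36183769669/8005 = -42182785393732517/1601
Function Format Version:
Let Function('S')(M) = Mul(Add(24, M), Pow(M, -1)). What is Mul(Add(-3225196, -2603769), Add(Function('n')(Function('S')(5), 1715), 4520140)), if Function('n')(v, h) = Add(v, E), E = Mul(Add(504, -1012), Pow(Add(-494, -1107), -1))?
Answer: Rational(-42182785393732517, 1601) ≈ -2.6348e+13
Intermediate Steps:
E = Rational(508, 1601) (E = Mul(-508, Pow(-1601, -1)) = Mul(-508, Rational(-1, 1601)) = Rational(508, 1601) ≈ 0.31730)
Function('S')(M) = Mul(Pow(M, -1), Add(24, M))
Function('n')(v, h) = Add(Rational(508, 1601), v) (Function('n')(v, h) = Add(v, Rational(508, 1601)) = Add(Rational(508, 1601), v))
Mul(Add(-3225196, -2603769), Add(Function('n')(Function('S')(5), 1715), 4520140)) = Mul(Add(-3225196, -2603769), Add(Add(Rational(508, 1601), Mul(Pow(5, -1), Add(24, 5))), 4520140)) = Mul(-5828965, Add(Add(Rational(508, 1601), Mul(Rational(1, 5), 29)), 4520140)) = Mul(-5828965, Add(Add(Rational(508, 1601), Rational(29, 5)), 4520140)) = Mul(-5828965, Add(Rational(48969, 8005), 4520140)) = Mul(-5828965, Rational(36183769669, 8005)) = Rational(-42182785393732517, 1601)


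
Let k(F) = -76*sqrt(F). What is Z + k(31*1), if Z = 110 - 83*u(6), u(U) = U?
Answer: -388 - 76*sqrt(31) ≈ -811.15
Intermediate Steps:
Z = -388 (Z = 110 - 83*6 = 110 - 498 = -388)
Z + k(31*1) = -388 - 76*sqrt(31)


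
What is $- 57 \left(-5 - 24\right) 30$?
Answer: $49590$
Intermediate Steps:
$- 57 \left(-5 - 24\right) 30 = \left(-57\right) \left(-29\right) 30 = 1653 \cdot 30 = 49590$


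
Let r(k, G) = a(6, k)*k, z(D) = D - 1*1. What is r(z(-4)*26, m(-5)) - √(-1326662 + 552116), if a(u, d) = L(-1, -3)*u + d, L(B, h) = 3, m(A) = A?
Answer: 14560 - I*√774546 ≈ 14560.0 - 880.08*I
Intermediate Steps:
z(D) = -1 + D (z(D) = D - 1 = -1 + D)
a(u, d) = d + 3*u (a(u, d) = 3*u + d = d + 3*u)
r(k, G) = k*(18 + k) (r(k, G) = (k + 3*6)*k = (k + 18)*k = (18 + k)*k = k*(18 + k))
r(z(-4)*26, m(-5)) - √(-1326662 + 552116) = ((-1 - 4)*26)*(18 + (-1 - 4)*26) - √(-1326662 + 552116) = (-5*26)*(18 - 5*26) - √(-774546) = -130*(18 - 130) - I*√774546 = -130*(-112) - I*√774546 = 14560 - I*√774546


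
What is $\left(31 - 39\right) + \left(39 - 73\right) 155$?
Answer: $-5278$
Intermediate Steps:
$\left(31 - 39\right) + \left(39 - 73\right) 155 = -8 - 5270 = -5278$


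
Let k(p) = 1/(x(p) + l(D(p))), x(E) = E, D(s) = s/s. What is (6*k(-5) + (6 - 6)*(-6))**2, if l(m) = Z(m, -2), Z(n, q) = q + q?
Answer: 4/9 ≈ 0.44444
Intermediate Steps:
D(s) = 1
Z(n, q) = 2*q
l(m) = -4 (l(m) = 2*(-2) = -4)
k(p) = 1/(-4 + p) (k(p) = 1/(p - 4) = 1/(-4 + p))
(6*k(-5) + (6 - 6)*(-6))**2 = (6/(-4 - 5) + (6 - 6)*(-6))**2 = (6/(-9) + 0*(-6))**2 = (6*(-1/9) + 0)**2 = (-2/3 + 0)**2 = (-2/3)**2 = 4/9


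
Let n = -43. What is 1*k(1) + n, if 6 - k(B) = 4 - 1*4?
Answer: -37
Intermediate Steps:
k(B) = 6 (k(B) = 6 - (4 - 1*4) = 6 - (4 - 4) = 6 - 1*0 = 6 + 0 = 6)
1*k(1) + n = 1*6 - 43 = 6 - 43 = -37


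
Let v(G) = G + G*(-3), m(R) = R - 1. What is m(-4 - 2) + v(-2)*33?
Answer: 125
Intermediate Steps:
m(R) = -1 + R
v(G) = -2*G (v(G) = G - 3*G = -2*G)
m(-4 - 2) + v(-2)*33 = (-1 + (-4 - 2)) - 2*(-2)*33 = (-1 - 6) + 4*33 = -7 + 132 = 125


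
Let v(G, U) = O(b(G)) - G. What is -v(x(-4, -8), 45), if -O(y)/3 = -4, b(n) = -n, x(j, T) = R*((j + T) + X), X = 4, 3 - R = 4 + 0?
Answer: -4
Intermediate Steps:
R = -1 (R = 3 - (4 + 0) = 3 - 1*4 = 3 - 4 = -1)
x(j, T) = -4 - T - j (x(j, T) = -((j + T) + 4) = -((T + j) + 4) = -(4 + T + j) = -4 - T - j)
O(y) = 12 (O(y) = -3*(-4) = 12)
v(G, U) = 12 - G
-v(x(-4, -8), 45) = -(12 - (-4 - 1*(-8) - 1*(-4))) = -(12 - (-4 + 8 + 4)) = -(12 - 1*8) = -(12 - 8) = -1*4 = -4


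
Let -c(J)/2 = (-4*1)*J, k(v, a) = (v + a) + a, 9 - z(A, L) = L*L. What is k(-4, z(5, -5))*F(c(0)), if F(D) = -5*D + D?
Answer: 0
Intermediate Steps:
z(A, L) = 9 - L**2 (z(A, L) = 9 - L*L = 9 - L**2)
k(v, a) = v + 2*a (k(v, a) = (a + v) + a = v + 2*a)
c(J) = 8*J (c(J) = -2*(-4*1)*J = -(-8)*J = 8*J)
F(D) = -4*D
k(-4, z(5, -5))*F(c(0)) = (-4 + 2*(9 - 1*(-5)**2))*(-32*0) = (-4 + 2*(9 - 1*25))*(-4*0) = (-4 + 2*(9 - 25))*0 = (-4 + 2*(-16))*0 = (-4 - 32)*0 = -36*0 = 0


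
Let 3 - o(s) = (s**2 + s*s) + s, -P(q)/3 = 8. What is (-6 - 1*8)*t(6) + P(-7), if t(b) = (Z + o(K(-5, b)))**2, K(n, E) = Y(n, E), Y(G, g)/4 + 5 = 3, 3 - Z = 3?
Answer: -191670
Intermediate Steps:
Z = 0 (Z = 3 - 1*3 = 3 - 3 = 0)
Y(G, g) = -8 (Y(G, g) = -20 + 4*3 = -20 + 12 = -8)
P(q) = -24 (P(q) = -3*8 = -24)
K(n, E) = -8
o(s) = 3 - s - 2*s**2 (o(s) = 3 - ((s**2 + s*s) + s) = 3 - ((s**2 + s**2) + s) = 3 - (2*s**2 + s) = 3 - (s + 2*s**2) = 3 + (-s - 2*s**2) = 3 - s - 2*s**2)
t(b) = 13689 (t(b) = (0 + (3 - 1*(-8) - 2*(-8)**2))**2 = (0 + (3 + 8 - 2*64))**2 = (0 + (3 + 8 - 128))**2 = (0 - 117)**2 = (-117)**2 = 13689)
(-6 - 1*8)*t(6) + P(-7) = (-6 - 1*8)*13689 - 24 = (-6 - 8)*13689 - 24 = -14*13689 - 24 = -191646 - 24 = -191670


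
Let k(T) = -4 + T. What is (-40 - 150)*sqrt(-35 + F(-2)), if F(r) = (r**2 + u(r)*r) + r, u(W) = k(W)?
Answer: -190*I*sqrt(21) ≈ -870.69*I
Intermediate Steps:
u(W) = -4 + W
F(r) = r + r**2 + r*(-4 + r) (F(r) = (r**2 + (-4 + r)*r) + r = (r**2 + r*(-4 + r)) + r = r + r**2 + r*(-4 + r))
(-40 - 150)*sqrt(-35 + F(-2)) = (-40 - 150)*sqrt(-35 - 2*(-3 + 2*(-2))) = -190*sqrt(-35 - 2*(-3 - 4)) = -190*sqrt(-35 - 2*(-7)) = -190*sqrt(-35 + 14) = -190*I*sqrt(21)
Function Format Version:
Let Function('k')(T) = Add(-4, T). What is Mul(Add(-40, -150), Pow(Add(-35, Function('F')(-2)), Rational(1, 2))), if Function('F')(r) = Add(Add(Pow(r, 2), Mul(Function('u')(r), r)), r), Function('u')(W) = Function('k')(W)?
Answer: Mul(-190, I, Pow(21, Rational(1, 2))) ≈ Mul(-870.69, I)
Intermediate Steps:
Function('u')(W) = Add(-4, W)
Function('F')(r) = Add(r, Pow(r, 2), Mul(r, Add(-4, r))) (Function('F')(r) = Add(Add(Pow(r, 2), Mul(Add(-4, r), r)), r) = Add(Add(Pow(r, 2), Mul(r, Add(-4, r))), r) = Add(r, Pow(r, 2), Mul(r, Add(-4, r))))
Mul(Add(-40, -150), Pow(Add(-35, Function('F')(-2)), Rational(1, 2))) = Mul(Add(-40, -150), Pow(Add(-35, Mul(-2, Add(-3, Mul(2, -2)))), Rational(1, 2))) = Mul(-190, Pow(Add(-35, Mul(-2, Add(-3, -4))), Rational(1, 2))) = Mul(-190, Pow(Add(-35, Mul(-2, -7)), Rational(1, 2))) = Mul(-190, Pow(Add(-35, 14), Rational(1, 2))) = Mul(-190, Pow(-21, Rational(1, 2))) = Mul(-190, Mul(I, Pow(21, Rational(1, 2)))) = Mul(-190, I, Pow(21, Rational(1, 2)))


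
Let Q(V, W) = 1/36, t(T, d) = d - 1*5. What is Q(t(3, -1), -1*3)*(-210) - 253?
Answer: -1553/6 ≈ -258.83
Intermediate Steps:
t(T, d) = -5 + d (t(T, d) = d - 5 = -5 + d)
Q(V, W) = 1/36
Q(t(3, -1), -1*3)*(-210) - 253 = (1/36)*(-210) - 253 = -35/6 - 253 = -1553/6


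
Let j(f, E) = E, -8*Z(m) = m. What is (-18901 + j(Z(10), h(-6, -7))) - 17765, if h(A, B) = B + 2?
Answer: -36671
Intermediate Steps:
h(A, B) = 2 + B
Z(m) = -m/8
(-18901 + j(Z(10), h(-6, -7))) - 17765 = (-18901 + (2 - 7)) - 17765 = (-18901 - 5) - 17765 = -18906 - 17765 = -36671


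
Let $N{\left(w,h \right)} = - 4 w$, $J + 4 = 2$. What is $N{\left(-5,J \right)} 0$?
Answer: $0$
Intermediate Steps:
$J = -2$ ($J = -4 + 2 = -2$)
$N{\left(-5,J \right)} 0 = \left(-4\right) \left(-5\right) 0 = 20 \cdot 0 = 0$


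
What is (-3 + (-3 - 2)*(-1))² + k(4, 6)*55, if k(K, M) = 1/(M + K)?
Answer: 19/2 ≈ 9.5000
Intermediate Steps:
k(K, M) = 1/(K + M)
(-3 + (-3 - 2)*(-1))² + k(4, 6)*55 = (-3 + (-3 - 2)*(-1))² + 55/(4 + 6) = (-3 - 5*(-1))² + 55/10 = (-3 + 5)² + (⅒)*55 = 2² + 11/2 = 4 + 11/2 = 19/2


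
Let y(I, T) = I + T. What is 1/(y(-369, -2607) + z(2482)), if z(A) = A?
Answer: -1/494 ≈ -0.0020243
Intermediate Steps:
1/(y(-369, -2607) + z(2482)) = 1/((-369 - 2607) + 2482) = 1/(-2976 + 2482) = 1/(-494) = -1/494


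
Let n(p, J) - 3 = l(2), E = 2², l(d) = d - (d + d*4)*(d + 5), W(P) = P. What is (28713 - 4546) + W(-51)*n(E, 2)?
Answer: 27482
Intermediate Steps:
l(d) = d - 5*d*(5 + d) (l(d) = d - (d + 4*d)*(5 + d) = d - 5*d*(5 + d))
E = 4
n(p, J) = -65 (n(p, J) = 3 - 1*2*(24 + 5*2) = 3 - 1*2*(24 + 10) = 3 - 1*2*34 = 3 - 68 = -65)
(28713 - 4546) + W(-51)*n(E, 2) = (28713 - 4546) - 51*(-65) = 24167 + 3315 = 27482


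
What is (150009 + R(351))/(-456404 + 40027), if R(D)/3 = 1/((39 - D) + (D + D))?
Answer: -19501171/54129010 ≈ -0.36027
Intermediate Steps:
R(D) = 3/(39 + D) (R(D) = 3/((39 - D) + (D + D)) = 3/((39 - D) + 2*D) = 3/(39 + D))
(150009 + R(351))/(-456404 + 40027) = (150009 + 3/(39 + 351))/(-456404 + 40027) = (150009 + 3/390)/(-416377) = (150009 + 3*(1/390))*(-1/416377) = (150009 + 1/130)*(-1/416377) = (19501171/130)*(-1/416377) = -19501171/54129010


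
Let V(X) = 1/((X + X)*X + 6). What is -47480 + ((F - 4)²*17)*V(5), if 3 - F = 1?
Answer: -664703/14 ≈ -47479.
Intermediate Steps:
F = 2 (F = 3 - 1*1 = 3 - 1 = 2)
V(X) = 1/(6 + 2*X²) (V(X) = 1/((2*X)*X + 6) = 1/(2*X² + 6) = 1/(6 + 2*X²))
-47480 + ((F - 4)²*17)*V(5) = -47480 + ((2 - 4)²*17)*(1/(2*(3 + 5²))) = -47480 + ((-2)²*17)*(1/(2*(3 + 25))) = -47480 + (4*17)*((½)/28) = -47480 + 68*((½)*(1/28)) = -47480 + 68*(1/56) = -47480 + 17/14 = -664703/14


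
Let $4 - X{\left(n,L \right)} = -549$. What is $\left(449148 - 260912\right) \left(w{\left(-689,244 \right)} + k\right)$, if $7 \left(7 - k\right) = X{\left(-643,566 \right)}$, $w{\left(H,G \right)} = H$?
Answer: $-143247596$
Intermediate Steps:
$X{\left(n,L \right)} = 553$ ($X{\left(n,L \right)} = 4 - -549 = 4 + 549 = 553$)
$k = -72$ ($k = 7 - 79 = -72$)
$\left(449148 - 260912\right) \left(w{\left(-689,244 \right)} + k\right) = \left(449148 - 260912\right) \left(-689 - 72\right) = 188236 \left(-761\right) = -143247596$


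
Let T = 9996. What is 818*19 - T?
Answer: 5546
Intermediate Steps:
818*19 - T = 818*19 - 1*9996 = 15542 - 9996 = 5546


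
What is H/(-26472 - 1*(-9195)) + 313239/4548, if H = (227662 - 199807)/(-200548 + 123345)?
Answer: 46423294871861/674031908732 ≈ 68.874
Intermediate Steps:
H = -27855/77203 (H = 27855/(-77203) = 27855*(-1/77203) = -27855/77203 ≈ -0.36080)
H/(-26472 - 1*(-9195)) + 313239/4548 = -27855/(77203*(-26472 - 1*(-9195))) + 313239/4548 = -27855/(77203*(-26472 + 9195)) + 313239*(1/4548) = -27855/77203/(-17277) + 104413/1516 = -27855/77203*(-1/17277) + 104413/1516 = 9285/444612077 + 104413/1516 = 46423294871861/674031908732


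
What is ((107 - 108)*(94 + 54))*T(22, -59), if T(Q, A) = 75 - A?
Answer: -19832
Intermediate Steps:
((107 - 108)*(94 + 54))*T(22, -59) = ((107 - 108)*(94 + 54))*(75 - 1*(-59)) = (-1*148)*(75 + 59) = -148*134 = -19832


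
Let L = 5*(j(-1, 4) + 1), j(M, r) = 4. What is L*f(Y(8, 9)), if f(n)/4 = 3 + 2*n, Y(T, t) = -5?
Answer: -700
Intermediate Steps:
f(n) = 12 + 8*n (f(n) = 4*(3 + 2*n) = 12 + 8*n)
L = 25 (L = 5*(4 + 1) = 5*5 = 25)
L*f(Y(8, 9)) = 25*(12 + 8*(-5)) = 25*(12 - 40) = 25*(-28) = -700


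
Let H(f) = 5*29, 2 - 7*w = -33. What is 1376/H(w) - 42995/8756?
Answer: 5813981/1269620 ≈ 4.5793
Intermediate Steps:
w = 5 (w = 2/7 - ⅐*(-33) = 2/7 + 33/7 = 5)
H(f) = 145
1376/H(w) - 42995/8756 = 1376/145 - 42995/8756 = 5813981/1269620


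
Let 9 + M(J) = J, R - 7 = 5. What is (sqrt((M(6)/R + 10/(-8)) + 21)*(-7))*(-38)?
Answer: 133*sqrt(78) ≈ 1174.6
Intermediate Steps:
R = 12 (R = 7 + 5 = 12)
M(J) = -9 + J
(sqrt((M(6)/R + 10/(-8)) + 21)*(-7))*(-38) = (sqrt(((-9 + 6)/12 + 10/(-8)) + 21)*(-7))*(-38) = (sqrt((-3*1/12 + 10*(-1/8)) + 21)*(-7))*(-38) = (sqrt((-1/4 - 5/4) + 21)*(-7))*(-38) = (sqrt(-3/2 + 21)*(-7))*(-38) = (sqrt(39/2)*(-7))*(-38) = ((sqrt(78)/2)*(-7))*(-38) = -7*sqrt(78)/2*(-38) = 133*sqrt(78)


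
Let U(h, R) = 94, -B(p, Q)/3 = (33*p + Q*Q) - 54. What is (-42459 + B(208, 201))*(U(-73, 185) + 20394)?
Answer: -3771676896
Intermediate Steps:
B(p, Q) = 162 - 99*p - 3*Q² (B(p, Q) = -3*((33*p + Q*Q) - 54) = -3*((33*p + Q²) - 54) = -3*((Q² + 33*p) - 54) = -3*(-54 + Q² + 33*p) = 162 - 99*p - 3*Q²)
(-42459 + B(208, 201))*(U(-73, 185) + 20394) = (-42459 + (162 - 99*208 - 3*201²))*(94 + 20394) = (-42459 + (162 - 20592 - 3*40401))*20488 = (-42459 + (162 - 20592 - 121203))*20488 = (-42459 - 141633)*20488 = -184092*20488 = -3771676896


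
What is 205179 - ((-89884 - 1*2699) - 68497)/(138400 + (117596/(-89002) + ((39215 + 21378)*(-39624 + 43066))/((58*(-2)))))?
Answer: 878857951954374883/4283373872137 ≈ 2.0518e+5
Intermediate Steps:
205179 - ((-89884 - 1*2699) - 68497)/(138400 + (117596/(-89002) + ((39215 + 21378)*(-39624 + 43066))/((58*(-2))))) = 205179 - ((-89884 - 2699) - 68497)/(138400 + (117596*(-1/89002) + (60593*3442)/(-116))) = 205179 - (-92583 - 68497)/(138400 + (-58798/44501 + 208561106*(-1/116))) = 205179 - (-161080)/(138400 + (-58798/44501 - 104280553/58)) = 205179 - (-161080)/(138400 - 4640592299337/2581058) = 205179 - (-161080)/(-4283373872137/2581058) = 205179 - (-161080)*(-2581058)/4283373872137 = 205179 - 1*415756822640/4283373872137 = 205179 - 415756822640/4283373872137 = 878857951954374883/4283373872137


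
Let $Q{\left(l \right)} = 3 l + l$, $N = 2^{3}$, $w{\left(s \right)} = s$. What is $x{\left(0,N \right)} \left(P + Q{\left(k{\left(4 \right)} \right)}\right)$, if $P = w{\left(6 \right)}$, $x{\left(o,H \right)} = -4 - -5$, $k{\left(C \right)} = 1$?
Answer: $10$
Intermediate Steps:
$N = 8$
$x{\left(o,H \right)} = 1$ ($x{\left(o,H \right)} = -4 + 5 = 1$)
$Q{\left(l \right)} = 4 l$
$P = 6$
$x{\left(0,N \right)} \left(P + Q{\left(k{\left(4 \right)} \right)}\right) = 1 \left(6 + 4 \cdot 1\right) = 1 \left(6 + 4\right) = 1 \cdot 10 = 10$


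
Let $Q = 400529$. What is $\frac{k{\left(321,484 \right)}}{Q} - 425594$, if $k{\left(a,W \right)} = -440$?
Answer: $- \frac{170462739666}{400529} \approx -4.2559 \cdot 10^{5}$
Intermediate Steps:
$\frac{k{\left(321,484 \right)}}{Q} - 425594 = - \frac{440}{400529} - 425594 = - \frac{170462739666}{400529}$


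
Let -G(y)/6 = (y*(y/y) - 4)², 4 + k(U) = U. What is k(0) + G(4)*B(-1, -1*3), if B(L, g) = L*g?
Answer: -4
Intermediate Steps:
k(U) = -4 + U
G(y) = -6*(-4 + y)² (G(y) = -6*(y*(y/y) - 4)² = -6*(y*1 - 4)² = -6*(y - 4)² = -6*(-4 + y)²)
k(0) + G(4)*B(-1, -1*3) = (-4 + 0) + (-6*(-4 + 4)²)*(-(-1)*3) = -4 + (-6*0²)*(-1*(-3)) = -4 - 6*0*3 = -4 + 0*3 = -4 + 0 = -4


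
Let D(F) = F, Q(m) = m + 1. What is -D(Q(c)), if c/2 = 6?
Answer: -13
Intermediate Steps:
c = 12 (c = 2*6 = 12)
Q(m) = 1 + m
-D(Q(c)) = -(1 + 12) = -1*13 = -13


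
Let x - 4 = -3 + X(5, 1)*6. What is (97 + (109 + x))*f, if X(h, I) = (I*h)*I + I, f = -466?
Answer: -113238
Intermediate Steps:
X(h, I) = I + h*I**2 (X(h, I) = h*I**2 + I = I + h*I**2)
x = 37 (x = 4 + (-3 + (1*(1 + 1*5))*6) = 4 + (-3 + (1*(1 + 5))*6) = 4 + (-3 + (1*6)*6) = 4 + (-3 + 6*6) = 4 + (-3 + 36) = 4 + 33 = 37)
(97 + (109 + x))*f = (97 + (109 + 37))*(-466) = (97 + 146)*(-466) = 243*(-466) = -113238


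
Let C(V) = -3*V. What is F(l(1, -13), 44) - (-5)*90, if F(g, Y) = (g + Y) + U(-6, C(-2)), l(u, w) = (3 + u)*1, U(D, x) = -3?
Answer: 495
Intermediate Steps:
l(u, w) = 3 + u
F(g, Y) = -3 + Y + g (F(g, Y) = (g + Y) - 3 = (Y + g) - 3 = -3 + Y + g)
F(l(1, -13), 44) - (-5)*90 = (-3 + 44 + (3 + 1)) - (-5)*90 = (-3 + 44 + 4) - 1*(-450) = 45 + 450 = 495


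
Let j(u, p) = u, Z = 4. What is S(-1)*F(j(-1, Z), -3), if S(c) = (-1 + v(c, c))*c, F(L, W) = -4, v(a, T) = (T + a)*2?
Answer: -20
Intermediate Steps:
v(a, T) = 2*T + 2*a
S(c) = c*(-1 + 4*c) (S(c) = (-1 + (2*c + 2*c))*c = (-1 + 4*c)*c = c*(-1 + 4*c))
S(-1)*F(j(-1, Z), -3) = -(-1 + 4*(-1))*(-4) = -(-1 - 4)*(-4) = -1*(-5)*(-4) = 5*(-4) = -20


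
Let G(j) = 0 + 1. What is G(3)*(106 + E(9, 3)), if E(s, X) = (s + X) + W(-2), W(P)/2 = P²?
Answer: 126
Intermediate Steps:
W(P) = 2*P²
E(s, X) = 8 + X + s (E(s, X) = (s + X) + 2*(-2)² = (X + s) + 2*4 = (X + s) + 8 = 8 + X + s)
G(j) = 1
G(3)*(106 + E(9, 3)) = 1*(106 + (8 + 3 + 9)) = 1*(106 + 20) = 1*126 = 126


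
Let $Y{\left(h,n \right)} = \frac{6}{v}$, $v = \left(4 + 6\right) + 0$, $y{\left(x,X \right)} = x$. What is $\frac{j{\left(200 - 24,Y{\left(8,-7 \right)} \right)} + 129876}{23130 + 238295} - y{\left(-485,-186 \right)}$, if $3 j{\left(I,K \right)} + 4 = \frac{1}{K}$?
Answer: $\frac{1142289002}{2352825} \approx 485.5$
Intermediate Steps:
$v = 10$ ($v = 10 + 0 = 10$)
$Y{\left(h,n \right)} = \frac{3}{5}$ ($Y{\left(h,n \right)} = \frac{6}{10} = 6 \cdot \frac{1}{10} = \frac{3}{5}$)
$j{\left(I,K \right)} = - \frac{4}{3} + \frac{1}{3 K}$
$\frac{j{\left(200 - 24,Y{\left(8,-7 \right)} \right)} + 129876}{23130 + 238295} - y{\left(-485,-186 \right)} = \frac{\frac{1 - \frac{12}{5}}{3 \cdot \frac{3}{5}} + 129876}{23130 + 238295} - -485 = \frac{\frac{1}{3} \cdot \frac{5}{3} \left(1 - \frac{12}{5}\right) + 129876}{261425} + 485 = \left(\frac{1}{3} \cdot \frac{5}{3} \left(- \frac{7}{5}\right) + 129876\right) \frac{1}{261425} + 485 = \left(- \frac{7}{9} + 129876\right) \frac{1}{261425} + 485 = \frac{1168877}{9} \cdot \frac{1}{261425} + 485 = \frac{1168877}{2352825} + 485 = \frac{1142289002}{2352825}$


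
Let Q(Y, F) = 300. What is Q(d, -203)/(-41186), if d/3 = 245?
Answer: -150/20593 ≈ -0.0072840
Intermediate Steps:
d = 735 (d = 3*245 = 735)
Q(d, -203)/(-41186) = 300/(-41186) = 300*(-1/41186) = -150/20593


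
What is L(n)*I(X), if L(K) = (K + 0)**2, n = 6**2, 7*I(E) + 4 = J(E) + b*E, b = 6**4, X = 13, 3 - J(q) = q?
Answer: 21816864/7 ≈ 3.1167e+6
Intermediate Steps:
J(q) = 3 - q
b = 1296
I(E) = -1/7 + 185*E (I(E) = -4/7 + ((3 - E) + 1296*E)/7 = -4/7 + (3 + 1295*E)/7 = -4/7 + (3/7 + 185*E) = -1/7 + 185*E)
n = 36
L(K) = K**2
L(n)*I(X) = 36**2*(-1/7 + 185*13) = 1296*(-1/7 + 2405) = 1296*(16834/7) = 21816864/7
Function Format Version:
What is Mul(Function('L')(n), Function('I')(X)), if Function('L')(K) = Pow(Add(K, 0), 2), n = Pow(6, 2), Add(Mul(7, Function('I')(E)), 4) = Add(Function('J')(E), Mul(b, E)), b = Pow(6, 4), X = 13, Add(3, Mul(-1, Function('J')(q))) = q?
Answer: Rational(21816864, 7) ≈ 3.1167e+6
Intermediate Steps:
Function('J')(q) = Add(3, Mul(-1, q))
b = 1296
Function('I')(E) = Add(Rational(-1, 7), Mul(185, E)) (Function('I')(E) = Add(Rational(-4, 7), Mul(Rational(1, 7), Add(Add(3, Mul(-1, E)), Mul(1296, E)))) = Add(Rational(-4, 7), Mul(Rational(1, 7), Add(3, Mul(1295, E)))) = Add(Rational(-4, 7), Add(Rational(3, 7), Mul(185, E))) = Add(Rational(-1, 7), Mul(185, E)))
n = 36
Function('L')(K) = Pow(K, 2)
Mul(Function('L')(n), Function('I')(X)) = Mul(Pow(36, 2), Add(Rational(-1, 7), Mul(185, 13))) = Mul(1296, Add(Rational(-1, 7), 2405)) = Mul(1296, Rational(16834, 7)) = Rational(21816864, 7)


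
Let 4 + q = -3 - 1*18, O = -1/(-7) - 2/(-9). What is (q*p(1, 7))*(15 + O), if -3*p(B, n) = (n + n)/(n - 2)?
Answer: 9680/27 ≈ 358.52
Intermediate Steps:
p(B, n) = -2*n/(3*(-2 + n)) (p(B, n) = -(n + n)/(3*(n - 2)) = -2*n/(3*(-2 + n)))
O = 23/63 (O = -1*(-⅐) - 2*(-⅑) = ⅐ + 2/9 = 23/63 ≈ 0.36508)
q = -25 (q = -4 + (-3 - 1*18) = -4 + (-3 - 18) = -4 - 21 = -25)
(q*p(1, 7))*(15 + O) = (-(-50)*7/(-6 + 3*7))*(15 + 23/63) = -(-50)*7/(-6 + 21)*(968/63) = -(-50)*7/15*(968/63) = -25*(-14/15)*(968/63) = (70/3)*(968/63) = 9680/27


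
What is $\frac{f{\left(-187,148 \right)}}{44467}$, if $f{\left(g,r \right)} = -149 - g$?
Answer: $\frac{38}{44467} \approx 0.00085457$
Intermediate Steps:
$\frac{f{\left(-187,148 \right)}}{44467} = \frac{-149 - -187}{44467} = \left(-149 + 187\right) \frac{1}{44467} = 38 \cdot \frac{1}{44467} = \frac{38}{44467}$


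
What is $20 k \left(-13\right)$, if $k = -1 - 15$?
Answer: $4160$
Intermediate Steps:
$k = -16$ ($k = -1 - 15 = -16$)
$20 k \left(-13\right) = 20 \left(-16\right) \left(-13\right) = \left(-320\right) \left(-13\right) = 4160$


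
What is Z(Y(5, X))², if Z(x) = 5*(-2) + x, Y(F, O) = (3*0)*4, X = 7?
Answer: 100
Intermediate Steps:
Y(F, O) = 0 (Y(F, O) = 0*4 = 0)
Z(x) = -10 + x
Z(Y(5, X))² = (-10 + 0)² = (-10)² = 100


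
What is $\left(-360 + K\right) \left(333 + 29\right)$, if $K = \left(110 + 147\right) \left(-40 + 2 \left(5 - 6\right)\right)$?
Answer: $-4037748$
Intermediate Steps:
$K = -10794$ ($K = 257 \left(-40 + 2 \left(-1\right)\right) = 257 \left(-40 - 2\right) = 257 \left(-42\right) = -10794$)
$\left(-360 + K\right) \left(333 + 29\right) = \left(-360 - 10794\right) \left(333 + 29\right) = \left(-11154\right) 362 = -4037748$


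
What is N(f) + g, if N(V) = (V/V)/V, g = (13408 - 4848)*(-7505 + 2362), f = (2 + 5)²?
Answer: -2157179919/49 ≈ -4.4024e+7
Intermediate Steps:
f = 49 (f = 7² = 49)
g = -44024080 (g = 8560*(-5143) = -44024080)
N(V) = 1/V
N(f) + g = 1/49 - 44024080 = -2157179919/49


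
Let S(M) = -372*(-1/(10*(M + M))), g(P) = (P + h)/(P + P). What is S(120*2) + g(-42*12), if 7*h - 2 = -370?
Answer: 111071/176400 ≈ 0.62965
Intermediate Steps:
h = -368/7 (h = 2/7 + (⅐)*(-370) = 2/7 - 370/7 = -368/7 ≈ -52.571)
g(P) = (-368/7 + P)/(2*P) (g(P) = (P - 368/7)/(P + P) = (-368/7 + P)/((2*P)) = (-368/7 + P)*(1/(2*P)) = (-368/7 + P)/(2*P))
S(M) = 93/(5*M) (S(M) = -372*(-1/(20*M)) = -(-93)/(5*M) = 93/(5*M))
S(120*2) + g(-42*12) = 93/(5*((120*2))) + (-368 + 7*(-42*12))/(14*((-42*12))) = (93/5)/240 + (1/14)*(-368 + 7*(-504))/(-504) = (93/5)*(1/240) + (1/14)*(-1/504)*(-368 - 3528) = 31/400 + (1/14)*(-1/504)*(-3896) = 31/400 + 487/882 = 111071/176400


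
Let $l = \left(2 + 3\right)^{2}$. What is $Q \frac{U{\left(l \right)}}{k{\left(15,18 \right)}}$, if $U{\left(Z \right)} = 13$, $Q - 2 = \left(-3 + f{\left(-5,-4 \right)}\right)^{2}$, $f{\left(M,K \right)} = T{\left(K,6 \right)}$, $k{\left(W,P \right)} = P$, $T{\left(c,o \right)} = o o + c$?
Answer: $\frac{3653}{6} \approx 608.83$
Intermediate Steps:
$T{\left(c,o \right)} = c + o^{2}$ ($T{\left(c,o \right)} = o^{2} + c = c + o^{2}$)
$l = 25$ ($l = 5^{2} = 25$)
$f{\left(M,K \right)} = 36 + K$ ($f{\left(M,K \right)} = K + 6^{2} = K + 36 = 36 + K$)
$Q = 843$ ($Q = 2 + \left(-3 + \left(36 - 4\right)\right)^{2} = 2 + \left(-3 + 32\right)^{2} = 2 + 29^{2} = 2 + 841 = 843$)
$Q \frac{U{\left(l \right)}}{k{\left(15,18 \right)}} = 843 \cdot \frac{13}{18} = \frac{3653}{6}$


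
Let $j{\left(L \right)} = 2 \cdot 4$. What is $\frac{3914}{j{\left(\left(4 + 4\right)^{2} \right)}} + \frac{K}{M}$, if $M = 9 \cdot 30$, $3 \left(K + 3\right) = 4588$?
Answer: $\frac{801743}{1620} \approx 494.9$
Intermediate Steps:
$j{\left(L \right)} = 8$
$K = \frac{4579}{3}$ ($K = -3 + \frac{1}{3} \cdot 4588 = -3 + \frac{4588}{3} = \frac{4579}{3} \approx 1526.3$)
$M = 270$
$\frac{3914}{j{\left(\left(4 + 4\right)^{2} \right)}} + \frac{K}{M} = \frac{3914}{8} + \frac{4579}{3 \cdot 270} = 3914 \cdot \frac{1}{8} + \frac{4579}{3} \cdot \frac{1}{270} = \frac{1957}{4} + \frac{4579}{810} = \frac{801743}{1620}$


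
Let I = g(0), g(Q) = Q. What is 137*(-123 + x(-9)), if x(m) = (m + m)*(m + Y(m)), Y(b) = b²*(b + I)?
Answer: 1803057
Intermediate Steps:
I = 0
Y(b) = b³ (Y(b) = b²*(b + 0) = b²*b = b³)
x(m) = 2*m*(m + m³) (x(m) = (m + m)*(m + m³) = (2*m)*(m + m³) = 2*m*(m + m³))
137*(-123 + x(-9)) = 137*(-123 + 2*(-9)²*(1 + (-9)²)) = 137*(-123 + 2*81*(1 + 81)) = 137*(-123 + 2*81*82) = 137*(-123 + 13284) = 137*13161 = 1803057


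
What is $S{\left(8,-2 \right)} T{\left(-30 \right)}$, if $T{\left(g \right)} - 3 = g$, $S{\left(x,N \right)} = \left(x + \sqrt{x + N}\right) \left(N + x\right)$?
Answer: $-1296 - 162 \sqrt{6} \approx -1692.8$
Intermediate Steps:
$S{\left(x,N \right)} = \left(N + x\right) \left(x + \sqrt{N + x}\right)$ ($S{\left(x,N \right)} = \left(x + \sqrt{N + x}\right) \left(N + x\right) = \left(N + x\right) \left(x + \sqrt{N + x}\right)$)
$T{\left(g \right)} = 3 + g$
$S{\left(8,-2 \right)} T{\left(-30 \right)} = \left(8^{2} - 16 - 2 \sqrt{-2 + 8} + 8 \sqrt{-2 + 8}\right) \left(3 - 30\right) = \left(64 - 16 - 2 \sqrt{6} + 8 \sqrt{6}\right) \left(-27\right) = \left(48 + 6 \sqrt{6}\right) \left(-27\right) = -1296 - 162 \sqrt{6}$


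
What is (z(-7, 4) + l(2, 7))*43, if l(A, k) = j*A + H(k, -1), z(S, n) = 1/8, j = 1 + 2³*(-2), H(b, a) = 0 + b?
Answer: -7869/8 ≈ -983.63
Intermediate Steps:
H(b, a) = b
j = -15 (j = 1 + 8*(-2) = 1 - 16 = -15)
z(S, n) = ⅛ (z(S, n) = 1*(⅛) = ⅛)
l(A, k) = k - 15*A (l(A, k) = -15*A + k = k - 15*A)
(z(-7, 4) + l(2, 7))*43 = (⅛ + (7 - 15*2))*43 = (⅛ + (7 - 30))*43 = (⅛ - 23)*43 = -183/8*43 = -7869/8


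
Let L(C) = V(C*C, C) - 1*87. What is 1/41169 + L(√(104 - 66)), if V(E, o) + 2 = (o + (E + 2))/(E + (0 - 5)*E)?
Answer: -69822605/782211 - √38/152 ≈ -89.304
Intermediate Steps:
V(E, o) = -2 - (2 + E + o)/(4*E) (V(E, o) = -2 + (o + (E + 2))/(E + (0 - 5)*E) = -2 + (o + (2 + E))/(E - 5*E) = -2 + (2 + E + o)/((-4*E)) = -2 + (2 + E + o)*(-1/(4*E)) = -2 - (2 + E + o)/(4*E))
L(C) = -87 + (-2 - C - 9*C²)/(4*C²) (L(C) = (-2 - C - 9*C*C)/(4*((C*C))) - 1*87 = (-2 - C - 9*C²)/(4*(C²)) - 87 = (-2 - C - 9*C²)/(4*C²) - 87 = -87 + (-2 - C - 9*C²)/(4*C²))
1/41169 + L(√(104 - 66)) = 1/41169 + (-2 - √(104 - 66) - 357*(√(104 - 66))²)/(4*(√(104 - 66))²) = 1/41169 + (-2 - √38 - 357*(√38)²)/(4*(√38)²) = 1/41169 + (¼)*(1/38)*(-2 - √38 - 357*38) = 1/41169 + (¼)*(1/38)*(-2 - √38 - 13566) = 1/41169 + (¼)*(1/38)*(-13568 - √38) = 1/41169 + (-1696/19 - √38/152) = -69822605/782211 - √38/152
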